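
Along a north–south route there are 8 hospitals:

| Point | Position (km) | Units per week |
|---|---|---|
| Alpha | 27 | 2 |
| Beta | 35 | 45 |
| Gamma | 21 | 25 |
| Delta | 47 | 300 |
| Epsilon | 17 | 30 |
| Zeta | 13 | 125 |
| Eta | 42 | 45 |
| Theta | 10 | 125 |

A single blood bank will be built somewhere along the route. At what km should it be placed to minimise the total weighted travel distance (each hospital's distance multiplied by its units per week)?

x = 35

For a sum of weighted absolute distances on a line, the optimum is the weighted median (not the mean). Total weight W = 697; half-weight = 348.5.
Sort by position and accumulate weight:
  km 10 (Theta, w=125) → cum 125
  km 13 (Zeta, w=125) → cum 250
  km 17 (Epsilon, w=30) → cum 280
  km 21 (Gamma, w=25) → cum 305
  km 27 (Alpha, w=2) → cum 307
  km 35 (Beta, w=45) → cum 352  ≥ 348.5 → median here
  km 42 (Eta, w=45) → cum 397
  km 47 (Delta, w=300) → cum 697
Optimal location: km 35.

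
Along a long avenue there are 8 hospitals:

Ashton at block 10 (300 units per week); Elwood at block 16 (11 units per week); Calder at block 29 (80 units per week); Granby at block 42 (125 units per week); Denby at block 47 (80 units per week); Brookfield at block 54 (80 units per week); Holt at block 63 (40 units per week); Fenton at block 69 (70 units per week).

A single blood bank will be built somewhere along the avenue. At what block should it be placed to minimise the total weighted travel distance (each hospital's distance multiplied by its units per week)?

x = 42

For a sum of weighted absolute distances on a line, the optimum is the weighted median (not the mean). Total weight W = 786; half-weight = 393.
Sort by position and accumulate weight:
  block 10 (Ashton, w=300) → cum 300
  block 16 (Elwood, w=11) → cum 311
  block 29 (Calder, w=80) → cum 391
  block 42 (Granby, w=125) → cum 516  ≥ 393 → median here
  block 47 (Denby, w=80) → cum 596
  block 54 (Brookfield, w=80) → cum 676
  block 63 (Holt, w=40) → cum 716
  block 69 (Fenton, w=70) → cum 786
Optimal location: block 42.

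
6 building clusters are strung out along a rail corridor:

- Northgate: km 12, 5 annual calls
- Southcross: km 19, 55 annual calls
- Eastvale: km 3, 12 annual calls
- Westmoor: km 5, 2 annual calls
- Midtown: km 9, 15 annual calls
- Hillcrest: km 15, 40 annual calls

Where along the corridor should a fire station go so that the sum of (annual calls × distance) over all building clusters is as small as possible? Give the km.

For a sum of weighted absolute distances on a line, the optimum is the weighted median (not the mean). Total weight W = 129; half-weight = 64.5.
Sort by position and accumulate weight:
  km 3 (Eastvale, w=12) → cum 12
  km 5 (Westmoor, w=2) → cum 14
  km 9 (Midtown, w=15) → cum 29
  km 12 (Northgate, w=5) → cum 34
  km 15 (Hillcrest, w=40) → cum 74  ≥ 64.5 → median here
  km 19 (Southcross, w=55) → cum 129
Optimal location: km 15.

x = 15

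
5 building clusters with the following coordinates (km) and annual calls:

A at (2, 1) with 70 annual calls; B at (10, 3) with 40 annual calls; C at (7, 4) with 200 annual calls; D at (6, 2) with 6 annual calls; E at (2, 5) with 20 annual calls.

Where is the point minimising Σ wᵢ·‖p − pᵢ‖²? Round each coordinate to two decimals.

The minimiser of Σwᵢ‖p−pᵢ‖² is the weighted centroid p* = (Σwᵢpᵢ)/(Σwᵢ).
Σwᵢ = 336.
Σwᵢxᵢ = 70·2 + 40·10 + 200·7 + 6·6 + 20·2 = 2016.
Σwᵢyᵢ = 70·1 + 40·3 + 200·4 + 6·2 + 20·5 = 1102.
x* = 2016/336 = 6.00, y* = 1102/336 = 3.28.

(6.00, 3.28)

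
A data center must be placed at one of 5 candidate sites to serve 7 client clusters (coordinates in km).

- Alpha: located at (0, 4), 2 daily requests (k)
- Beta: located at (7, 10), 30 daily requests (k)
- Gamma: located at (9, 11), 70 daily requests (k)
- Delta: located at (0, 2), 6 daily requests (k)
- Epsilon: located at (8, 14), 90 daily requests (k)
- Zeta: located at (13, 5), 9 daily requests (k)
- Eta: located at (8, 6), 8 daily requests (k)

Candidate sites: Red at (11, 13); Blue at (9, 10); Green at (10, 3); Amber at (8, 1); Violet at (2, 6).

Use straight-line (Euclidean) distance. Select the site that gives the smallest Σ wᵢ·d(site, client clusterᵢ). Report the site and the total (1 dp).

Blue, total 685.6 km

Total weighted distance at each candidate:
  Red (11, 13): total = 889.5
  Blue (9, 10): total = 685.6
  Green (10, 3): total = 1940.8
  Amber (8, 1): total = 2308.2
  Violet (2, 6): total = 1874.2
Minimum is at Blue with total 685.6 km.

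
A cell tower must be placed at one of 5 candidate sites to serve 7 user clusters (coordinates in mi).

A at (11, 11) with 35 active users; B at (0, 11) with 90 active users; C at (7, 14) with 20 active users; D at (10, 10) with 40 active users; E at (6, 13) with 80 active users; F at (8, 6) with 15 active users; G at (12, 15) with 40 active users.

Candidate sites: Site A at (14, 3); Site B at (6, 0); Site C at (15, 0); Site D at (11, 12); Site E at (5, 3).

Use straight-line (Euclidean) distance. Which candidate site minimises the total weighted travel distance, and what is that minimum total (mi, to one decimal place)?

Site D, total 1843.0 mi

Total weighted distance at each candidate:
  Site A (14, 3): total = 3945.2
  Site B (6, 0): total = 4043.2
  Site C (15, 0): total = 4868.6
  Site D (11, 12): total = 1843.0
  Site E (5, 3): total = 3190.1
Minimum is at Site D with total 1843.0 mi.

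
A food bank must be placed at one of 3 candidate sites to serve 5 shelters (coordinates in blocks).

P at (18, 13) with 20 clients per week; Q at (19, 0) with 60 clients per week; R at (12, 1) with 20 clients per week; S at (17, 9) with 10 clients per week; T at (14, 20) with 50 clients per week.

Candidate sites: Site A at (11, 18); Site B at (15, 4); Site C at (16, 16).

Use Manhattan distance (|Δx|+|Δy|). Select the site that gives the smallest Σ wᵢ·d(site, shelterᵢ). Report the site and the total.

Total weighted distance at each candidate:
  Site A (11, 18): total = 2560
  Site B (15, 4): total = 1760
  Site C (16, 16): total = 2000
Minimum is at Site B with total 1760 blocks.

Site B, total 1760 blocks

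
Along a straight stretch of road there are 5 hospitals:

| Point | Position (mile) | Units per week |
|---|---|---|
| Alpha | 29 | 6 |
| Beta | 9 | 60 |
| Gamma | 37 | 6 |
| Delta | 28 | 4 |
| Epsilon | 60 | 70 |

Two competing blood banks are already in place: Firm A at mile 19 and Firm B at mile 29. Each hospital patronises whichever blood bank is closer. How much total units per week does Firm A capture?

60

The indifferent point is the midpoint (19+29)/2 = 24; hospitals left of it (closer to Firm A at 19) go to Firm A, those right go to Firm B.
  Beta at 9 (w=60) → Firm A
  Delta at 28 (w=4) → Firm B
  Alpha at 29 (w=6) → Firm B
  Gamma at 37 (w=6) → Firm B
  Epsilon at 60 (w=70) → Firm B
Firm A captures 60; Firm B captures 86.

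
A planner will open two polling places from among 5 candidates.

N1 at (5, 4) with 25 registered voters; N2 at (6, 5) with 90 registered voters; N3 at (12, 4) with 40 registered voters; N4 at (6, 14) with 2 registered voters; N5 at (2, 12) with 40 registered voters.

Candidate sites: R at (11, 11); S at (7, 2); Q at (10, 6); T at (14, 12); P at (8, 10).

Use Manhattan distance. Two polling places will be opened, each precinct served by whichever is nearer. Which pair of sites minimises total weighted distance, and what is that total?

{S, P}, total 1072

Evaluate every pair (each demand assigned to the nearer of the two):
  {S, P}: total = 1072
  {Q, P}: total = 1117
  {R, S}: total = 1156
  {R, Q}: total = 1201
  {S, Q}: total = 1204
  {S, T}: total = 1240
  {Q, T}: total = 1285
  {R, P}: total = 1507
  {T, P}: total = 1587
  {R, T}: total = 2051
Best pair: {S, P} with total 1072.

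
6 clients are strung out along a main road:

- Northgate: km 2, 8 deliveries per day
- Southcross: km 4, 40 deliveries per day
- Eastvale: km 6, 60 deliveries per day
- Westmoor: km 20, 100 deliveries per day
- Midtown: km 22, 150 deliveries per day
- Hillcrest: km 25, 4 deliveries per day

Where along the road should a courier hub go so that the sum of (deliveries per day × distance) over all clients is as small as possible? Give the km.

x = 20

For a sum of weighted absolute distances on a line, the optimum is the weighted median (not the mean). Total weight W = 362; half-weight = 181.
Sort by position and accumulate weight:
  km 2 (Northgate, w=8) → cum 8
  km 4 (Southcross, w=40) → cum 48
  km 6 (Eastvale, w=60) → cum 108
  km 20 (Westmoor, w=100) → cum 208  ≥ 181 → median here
  km 22 (Midtown, w=150) → cum 358
  km 25 (Hillcrest, w=4) → cum 362
Optimal location: km 20.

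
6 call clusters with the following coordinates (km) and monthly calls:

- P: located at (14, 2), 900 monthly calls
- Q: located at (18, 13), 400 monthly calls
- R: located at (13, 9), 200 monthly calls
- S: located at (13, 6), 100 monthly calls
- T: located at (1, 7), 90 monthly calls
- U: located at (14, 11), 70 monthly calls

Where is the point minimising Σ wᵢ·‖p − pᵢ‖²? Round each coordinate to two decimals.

The minimiser of Σwᵢ‖p−pᵢ‖² is the weighted centroid p* = (Σwᵢpᵢ)/(Σwᵢ).
Σwᵢ = 1760.
Σwᵢxᵢ = 900·14 + 400·18 + 200·13 + 100·13 + 90·1 + 70·14 = 24770.
Σwᵢyᵢ = 900·2 + 400·13 + 200·9 + 100·6 + 90·7 + 70·11 = 10800.
x* = 24770/1760 = 14.07, y* = 10800/1760 = 6.14.

(14.07, 6.14)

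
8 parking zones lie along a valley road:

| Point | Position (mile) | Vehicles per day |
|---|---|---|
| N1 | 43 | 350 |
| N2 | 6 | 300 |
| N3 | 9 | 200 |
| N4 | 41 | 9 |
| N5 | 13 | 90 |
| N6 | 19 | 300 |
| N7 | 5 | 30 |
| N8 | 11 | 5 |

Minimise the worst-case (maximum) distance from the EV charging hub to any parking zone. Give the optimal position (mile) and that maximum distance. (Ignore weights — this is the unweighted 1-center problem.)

location 24, max distance 19

The 1-center on a line is the midpoint of the two extreme points: leftmost at 5, rightmost at 43.
Optimal location = (5 + 43)/2 = 24; maximum distance = (43 − 5)/2 = 19.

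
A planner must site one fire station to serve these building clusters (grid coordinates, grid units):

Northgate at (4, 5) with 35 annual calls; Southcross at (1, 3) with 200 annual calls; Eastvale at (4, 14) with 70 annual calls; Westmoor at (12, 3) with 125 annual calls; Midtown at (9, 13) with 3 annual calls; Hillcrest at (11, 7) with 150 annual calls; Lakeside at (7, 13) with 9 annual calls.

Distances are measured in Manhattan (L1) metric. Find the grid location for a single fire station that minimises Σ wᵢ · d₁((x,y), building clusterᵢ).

(4, 3)

Manhattan distance separates: Σwᵢ(|x−xᵢ|+|y−yᵢ|) = Σwᵢ|x−xᵢ| + Σwᵢ|y−yᵢ|, so x and y are optimised independently as 1-D weighted medians.
Total weight W = 592; half = 296.
x-coordinate, sorted with cumulative weight:
  x=1 (Southcross, w=200) cum 200
  x=4 (Northgate, w=35) cum 235
  x=4 (Eastvale, w=70) cum 305  ← median
  x=7 (Lakeside, w=9) cum 314
  x=9 (Midtown, w=3) cum 317
  x=11 (Hillcrest, w=150) cum 467
  x=12 (Westmoor, w=125) cum 592
⇒ x* = 4
y-coordinate, sorted with cumulative weight:
  y=3 (Southcross, w=200) cum 200
  y=3 (Westmoor, w=125) cum 325  ← median
  y=5 (Northgate, w=35) cum 360
  y=7 (Hillcrest, w=150) cum 510
  y=13 (Midtown, w=3) cum 513
  y=13 (Lakeside, w=9) cum 522
  y=14 (Eastvale, w=70) cum 592
⇒ y* = 3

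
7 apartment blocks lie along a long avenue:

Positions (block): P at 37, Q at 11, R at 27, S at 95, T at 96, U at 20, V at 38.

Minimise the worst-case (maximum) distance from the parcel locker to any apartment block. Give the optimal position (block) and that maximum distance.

The 1-center on a line is the midpoint of the two extreme points: leftmost at 11, rightmost at 96.
Optimal location = (11 + 96)/2 = 53.5; maximum distance = (96 − 11)/2 = 42.5.

location 53.5, max distance 42.5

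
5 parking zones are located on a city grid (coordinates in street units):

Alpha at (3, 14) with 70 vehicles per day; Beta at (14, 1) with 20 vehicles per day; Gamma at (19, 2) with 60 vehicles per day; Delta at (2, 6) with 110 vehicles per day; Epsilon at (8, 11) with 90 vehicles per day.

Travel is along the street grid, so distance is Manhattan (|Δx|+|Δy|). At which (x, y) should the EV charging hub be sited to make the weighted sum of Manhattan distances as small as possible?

Manhattan distance separates: Σwᵢ(|x−xᵢ|+|y−yᵢ|) = Σwᵢ|x−xᵢ| + Σwᵢ|y−yᵢ|, so x and y are optimised independently as 1-D weighted medians.
Total weight W = 350; half = 175.
x-coordinate, sorted with cumulative weight:
  x=2 (Delta, w=110) cum 110
  x=3 (Alpha, w=70) cum 180  ← median
  x=8 (Epsilon, w=90) cum 270
  x=14 (Beta, w=20) cum 290
  x=19 (Gamma, w=60) cum 350
⇒ x* = 3
y-coordinate, sorted with cumulative weight:
  y=1 (Beta, w=20) cum 20
  y=2 (Gamma, w=60) cum 80
  y=6 (Delta, w=110) cum 190  ← median
  y=11 (Epsilon, w=90) cum 280
  y=14 (Alpha, w=70) cum 350
⇒ y* = 6

(3, 6)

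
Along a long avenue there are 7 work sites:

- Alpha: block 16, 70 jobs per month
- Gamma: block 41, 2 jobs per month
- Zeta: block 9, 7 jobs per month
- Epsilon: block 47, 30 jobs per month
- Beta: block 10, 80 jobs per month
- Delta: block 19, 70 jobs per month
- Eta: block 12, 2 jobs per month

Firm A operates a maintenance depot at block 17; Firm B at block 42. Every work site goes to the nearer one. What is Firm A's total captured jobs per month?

229

The indifferent point is the midpoint (17+42)/2 = 29.5; work sites left of it (closer to Firm A at 17) go to Firm A, those right go to Firm B.
  Zeta at 9 (w=7) → Firm A
  Beta at 10 (w=80) → Firm A
  Eta at 12 (w=2) → Firm A
  Alpha at 16 (w=70) → Firm A
  Delta at 19 (w=70) → Firm A
  Gamma at 41 (w=2) → Firm B
  Epsilon at 47 (w=30) → Firm B
Firm A captures 229; Firm B captures 32.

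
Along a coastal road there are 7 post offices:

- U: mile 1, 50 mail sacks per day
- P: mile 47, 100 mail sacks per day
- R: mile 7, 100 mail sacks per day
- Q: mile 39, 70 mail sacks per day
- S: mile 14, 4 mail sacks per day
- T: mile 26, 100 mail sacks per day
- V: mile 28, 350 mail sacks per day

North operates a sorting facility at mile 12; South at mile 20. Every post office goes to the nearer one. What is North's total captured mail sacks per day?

The indifferent point is the midpoint (12+20)/2 = 16; post offices left of it (closer to North at 12) go to North, those right go to South.
  U at 1 (w=50) → North
  R at 7 (w=100) → North
  S at 14 (w=4) → North
  T at 26 (w=100) → South
  V at 28 (w=350) → South
  Q at 39 (w=70) → South
  P at 47 (w=100) → South
North captures 154; South captures 620.

154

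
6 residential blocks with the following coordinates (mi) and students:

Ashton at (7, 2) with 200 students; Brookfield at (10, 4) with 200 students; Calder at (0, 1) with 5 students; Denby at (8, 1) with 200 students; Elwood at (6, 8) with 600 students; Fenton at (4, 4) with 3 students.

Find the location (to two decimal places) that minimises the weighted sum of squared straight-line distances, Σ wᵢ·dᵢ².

The minimiser of Σwᵢ‖p−pᵢ‖² is the weighted centroid p* = (Σwᵢpᵢ)/(Σwᵢ).
Σwᵢ = 1208.
Σwᵢxᵢ = 200·7 + 200·10 + 5·0 + 200·8 + 600·6 + 3·4 = 8612.
Σwᵢyᵢ = 200·2 + 200·4 + 5·1 + 200·1 + 600·8 + 3·4 = 6217.
x* = 8612/1208 = 7.13, y* = 6217/1208 = 5.15.

(7.13, 5.15)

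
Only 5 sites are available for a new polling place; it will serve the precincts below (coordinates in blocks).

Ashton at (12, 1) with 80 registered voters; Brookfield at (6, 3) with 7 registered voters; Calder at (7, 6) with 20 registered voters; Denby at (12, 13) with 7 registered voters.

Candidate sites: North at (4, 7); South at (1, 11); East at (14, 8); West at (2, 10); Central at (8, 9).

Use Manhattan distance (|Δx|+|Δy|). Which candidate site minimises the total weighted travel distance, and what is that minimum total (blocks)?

East, total 1040 blocks

Total weighted distance at each candidate:
  North (4, 7): total = 1340
  South (1, 11): total = 2082
  East (14, 8): total = 1040
  West (2, 10): total = 1868
  Central (8, 9): total = 1152
Minimum is at East with total 1040 blocks.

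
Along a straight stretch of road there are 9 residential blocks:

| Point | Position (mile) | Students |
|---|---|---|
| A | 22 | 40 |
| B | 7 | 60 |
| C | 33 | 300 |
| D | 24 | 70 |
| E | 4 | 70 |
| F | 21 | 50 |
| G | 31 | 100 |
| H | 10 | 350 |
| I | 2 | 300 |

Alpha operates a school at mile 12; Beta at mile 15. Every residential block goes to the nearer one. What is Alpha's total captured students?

780

The indifferent point is the midpoint (12+15)/2 = 13.5; residential blocks left of it (closer to Alpha at 12) go to Alpha, those right go to Beta.
  I at 2 (w=300) → Alpha
  E at 4 (w=70) → Alpha
  B at 7 (w=60) → Alpha
  H at 10 (w=350) → Alpha
  F at 21 (w=50) → Beta
  A at 22 (w=40) → Beta
  D at 24 (w=70) → Beta
  G at 31 (w=100) → Beta
  C at 33 (w=300) → Beta
Alpha captures 780; Beta captures 560.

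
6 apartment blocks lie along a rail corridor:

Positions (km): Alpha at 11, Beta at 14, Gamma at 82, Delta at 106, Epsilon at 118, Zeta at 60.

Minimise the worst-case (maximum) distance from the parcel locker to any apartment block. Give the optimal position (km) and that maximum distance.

The 1-center on a line is the midpoint of the two extreme points: leftmost at 11, rightmost at 118.
Optimal location = (11 + 118)/2 = 64.5; maximum distance = (118 − 11)/2 = 53.5.

location 64.5, max distance 53.5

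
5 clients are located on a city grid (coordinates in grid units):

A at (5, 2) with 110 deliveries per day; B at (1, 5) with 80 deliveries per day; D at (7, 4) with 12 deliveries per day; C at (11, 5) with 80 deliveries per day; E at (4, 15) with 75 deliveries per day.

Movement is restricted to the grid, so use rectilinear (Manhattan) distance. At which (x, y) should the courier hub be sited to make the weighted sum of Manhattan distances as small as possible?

(5, 5)

Manhattan distance separates: Σwᵢ(|x−xᵢ|+|y−yᵢ|) = Σwᵢ|x−xᵢ| + Σwᵢ|y−yᵢ|, so x and y are optimised independently as 1-D weighted medians.
Total weight W = 357; half = 178.5.
x-coordinate, sorted with cumulative weight:
  x=1 (B, w=80) cum 80
  x=4 (E, w=75) cum 155
  x=5 (A, w=110) cum 265  ← median
  x=7 (D, w=12) cum 277
  x=11 (C, w=80) cum 357
⇒ x* = 5
y-coordinate, sorted with cumulative weight:
  y=2 (A, w=110) cum 110
  y=4 (D, w=12) cum 122
  y=5 (B, w=80) cum 202  ← median
  y=5 (C, w=80) cum 282
  y=15 (E, w=75) cum 357
⇒ y* = 5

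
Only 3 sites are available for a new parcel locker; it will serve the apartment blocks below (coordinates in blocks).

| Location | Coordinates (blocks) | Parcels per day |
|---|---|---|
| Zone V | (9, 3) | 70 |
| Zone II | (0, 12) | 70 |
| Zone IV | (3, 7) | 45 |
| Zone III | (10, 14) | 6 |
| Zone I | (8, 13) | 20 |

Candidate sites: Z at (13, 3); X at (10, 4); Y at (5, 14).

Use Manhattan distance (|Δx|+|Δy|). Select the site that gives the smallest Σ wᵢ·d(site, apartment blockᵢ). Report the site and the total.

Y, total 2055 blocks

Total weighted distance at each candidate:
  Z (13, 3): total = 2834
  X (10, 4): total = 2130
  Y (5, 14): total = 2055
Minimum is at Y with total 2055 blocks.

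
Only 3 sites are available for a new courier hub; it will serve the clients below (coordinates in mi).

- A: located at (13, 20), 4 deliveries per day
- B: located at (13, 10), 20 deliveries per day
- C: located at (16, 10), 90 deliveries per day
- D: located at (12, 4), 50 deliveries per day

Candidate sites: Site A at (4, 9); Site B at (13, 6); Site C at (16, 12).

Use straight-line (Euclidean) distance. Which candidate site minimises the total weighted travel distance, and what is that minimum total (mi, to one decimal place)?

Total weighted distance at each candidate:
  Site A (4, 9): total = 1793.4
  Site B (13, 6): total = 697.8
  Site C (16, 12): total = 733.5
Minimum is at Site B with total 697.8 mi.

Site B, total 697.8 mi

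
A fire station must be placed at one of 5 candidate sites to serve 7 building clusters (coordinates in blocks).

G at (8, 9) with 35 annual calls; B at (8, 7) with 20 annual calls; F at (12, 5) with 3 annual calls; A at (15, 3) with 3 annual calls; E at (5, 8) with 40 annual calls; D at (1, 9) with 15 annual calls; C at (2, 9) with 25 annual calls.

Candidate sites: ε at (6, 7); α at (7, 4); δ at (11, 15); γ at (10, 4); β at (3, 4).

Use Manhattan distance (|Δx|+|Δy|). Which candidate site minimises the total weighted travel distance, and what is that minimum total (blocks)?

Total weighted distance at each candidate:
  ε (6, 7): total = 578
  α (7, 4): total = 990
  δ (11, 15): total = 1751
  γ (10, 4): total = 1267
  β (3, 4): total = 1074
Minimum is at ε with total 578 blocks.

ε, total 578 blocks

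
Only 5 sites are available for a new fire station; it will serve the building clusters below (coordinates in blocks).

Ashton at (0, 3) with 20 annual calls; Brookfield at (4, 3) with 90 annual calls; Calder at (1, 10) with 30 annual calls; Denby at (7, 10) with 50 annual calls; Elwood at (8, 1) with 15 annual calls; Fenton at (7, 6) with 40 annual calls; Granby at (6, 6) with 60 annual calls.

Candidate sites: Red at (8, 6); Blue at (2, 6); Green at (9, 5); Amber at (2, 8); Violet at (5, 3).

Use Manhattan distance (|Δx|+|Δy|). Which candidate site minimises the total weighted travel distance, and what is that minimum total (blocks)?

Total weighted distance at each candidate:
  Red (8, 6): total = 1665
  Blue (2, 6): total = 1755
  Green (9, 5): total = 2025
  Amber (2, 8): total = 2045
  Violet (5, 3): total = 1485
Minimum is at Violet with total 1485 blocks.

Violet, total 1485 blocks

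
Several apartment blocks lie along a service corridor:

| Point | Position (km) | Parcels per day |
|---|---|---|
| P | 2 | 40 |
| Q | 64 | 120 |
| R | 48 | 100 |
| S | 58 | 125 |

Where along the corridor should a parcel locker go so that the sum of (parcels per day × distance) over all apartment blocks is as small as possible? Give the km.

For a sum of weighted absolute distances on a line, the optimum is the weighted median (not the mean). Total weight W = 385; half-weight = 192.5.
Sort by position and accumulate weight:
  km 2 (P, w=40) → cum 40
  km 48 (R, w=100) → cum 140
  km 58 (S, w=125) → cum 265  ≥ 192.5 → median here
  km 64 (Q, w=120) → cum 385
Optimal location: km 58.

x = 58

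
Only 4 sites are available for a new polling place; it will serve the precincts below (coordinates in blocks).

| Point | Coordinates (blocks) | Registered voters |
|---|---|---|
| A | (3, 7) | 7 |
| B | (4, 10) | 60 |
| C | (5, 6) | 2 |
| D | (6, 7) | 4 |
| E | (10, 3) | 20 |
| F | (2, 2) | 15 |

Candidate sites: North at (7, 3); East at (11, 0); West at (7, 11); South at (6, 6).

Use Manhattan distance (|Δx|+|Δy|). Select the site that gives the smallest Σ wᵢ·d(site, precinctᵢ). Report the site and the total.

Total weighted distance at each candidate:
  North (7, 3): total = 836
  East (11, 0): total = 1442
  West (7, 11): total = 760
  South (6, 6): total = 654
Minimum is at South with total 654 blocks.

South, total 654 blocks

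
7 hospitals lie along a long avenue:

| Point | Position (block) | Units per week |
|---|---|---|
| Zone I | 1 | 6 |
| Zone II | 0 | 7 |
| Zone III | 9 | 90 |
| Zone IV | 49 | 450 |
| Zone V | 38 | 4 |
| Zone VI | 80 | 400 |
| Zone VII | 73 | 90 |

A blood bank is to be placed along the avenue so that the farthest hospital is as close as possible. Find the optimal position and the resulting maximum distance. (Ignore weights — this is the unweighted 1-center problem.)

The 1-center on a line is the midpoint of the two extreme points: leftmost at 0, rightmost at 80.
Optimal location = (0 + 80)/2 = 40; maximum distance = (80 − 0)/2 = 40.

location 40, max distance 40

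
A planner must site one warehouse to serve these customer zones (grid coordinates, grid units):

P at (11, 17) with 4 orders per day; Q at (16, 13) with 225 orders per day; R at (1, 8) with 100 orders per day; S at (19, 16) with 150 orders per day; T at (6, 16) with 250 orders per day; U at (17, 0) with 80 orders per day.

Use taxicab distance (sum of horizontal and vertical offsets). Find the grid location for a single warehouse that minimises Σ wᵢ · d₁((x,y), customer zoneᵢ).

(16, 13)

Manhattan distance separates: Σwᵢ(|x−xᵢ|+|y−yᵢ|) = Σwᵢ|x−xᵢ| + Σwᵢ|y−yᵢ|, so x and y are optimised independently as 1-D weighted medians.
Total weight W = 809; half = 404.5.
x-coordinate, sorted with cumulative weight:
  x=1 (R, w=100) cum 100
  x=6 (T, w=250) cum 350
  x=11 (P, w=4) cum 354
  x=16 (Q, w=225) cum 579  ← median
  x=17 (U, w=80) cum 659
  x=19 (S, w=150) cum 809
⇒ x* = 16
y-coordinate, sorted with cumulative weight:
  y=0 (U, w=80) cum 80
  y=8 (R, w=100) cum 180
  y=13 (Q, w=225) cum 405  ← median
  y=16 (S, w=150) cum 555
  y=16 (T, w=250) cum 805
  y=17 (P, w=4) cum 809
⇒ y* = 13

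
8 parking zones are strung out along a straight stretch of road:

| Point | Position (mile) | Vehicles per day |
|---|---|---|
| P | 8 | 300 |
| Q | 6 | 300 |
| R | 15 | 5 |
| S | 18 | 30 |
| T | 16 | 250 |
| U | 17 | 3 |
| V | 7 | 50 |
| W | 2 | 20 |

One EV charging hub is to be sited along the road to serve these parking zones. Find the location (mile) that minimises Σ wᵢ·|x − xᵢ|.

For a sum of weighted absolute distances on a line, the optimum is the weighted median (not the mean). Total weight W = 958; half-weight = 479.
Sort by position and accumulate weight:
  mile 2 (W, w=20) → cum 20
  mile 6 (Q, w=300) → cum 320
  mile 7 (V, w=50) → cum 370
  mile 8 (P, w=300) → cum 670  ≥ 479 → median here
  mile 15 (R, w=5) → cum 675
  mile 16 (T, w=250) → cum 925
  mile 17 (U, w=3) → cum 928
  mile 18 (S, w=30) → cum 958
Optimal location: mile 8.

x = 8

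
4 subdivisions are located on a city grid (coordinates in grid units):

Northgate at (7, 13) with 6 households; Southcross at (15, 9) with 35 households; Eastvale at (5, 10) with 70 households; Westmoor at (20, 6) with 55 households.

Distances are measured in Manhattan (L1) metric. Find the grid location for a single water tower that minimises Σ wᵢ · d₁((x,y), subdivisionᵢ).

Manhattan distance separates: Σwᵢ(|x−xᵢ|+|y−yᵢ|) = Σwᵢ|x−xᵢ| + Σwᵢ|y−yᵢ|, so x and y are optimised independently as 1-D weighted medians.
Total weight W = 166; half = 83.
x-coordinate, sorted with cumulative weight:
  x=5 (Eastvale, w=70) cum 70
  x=7 (Northgate, w=6) cum 76
  x=15 (Southcross, w=35) cum 111  ← median
  x=20 (Westmoor, w=55) cum 166
⇒ x* = 15
y-coordinate, sorted with cumulative weight:
  y=6 (Westmoor, w=55) cum 55
  y=9 (Southcross, w=35) cum 90  ← median
  y=10 (Eastvale, w=70) cum 160
  y=13 (Northgate, w=6) cum 166
⇒ y* = 9

(15, 9)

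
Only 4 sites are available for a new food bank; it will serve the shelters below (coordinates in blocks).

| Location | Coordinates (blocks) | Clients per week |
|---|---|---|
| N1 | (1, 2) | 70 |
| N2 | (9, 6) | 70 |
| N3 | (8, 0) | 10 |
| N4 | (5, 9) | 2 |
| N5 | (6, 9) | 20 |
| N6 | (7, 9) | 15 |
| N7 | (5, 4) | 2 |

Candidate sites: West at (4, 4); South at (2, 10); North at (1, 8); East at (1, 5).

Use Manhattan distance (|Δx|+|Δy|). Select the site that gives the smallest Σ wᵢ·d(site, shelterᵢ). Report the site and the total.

Total weighted distance at each candidate:
  West (4, 4): total = 1194
  South (2, 10): total = 1776
  North (1, 8): total = 1521
  East (1, 5): total = 1316
Minimum is at West with total 1194 blocks.

West, total 1194 blocks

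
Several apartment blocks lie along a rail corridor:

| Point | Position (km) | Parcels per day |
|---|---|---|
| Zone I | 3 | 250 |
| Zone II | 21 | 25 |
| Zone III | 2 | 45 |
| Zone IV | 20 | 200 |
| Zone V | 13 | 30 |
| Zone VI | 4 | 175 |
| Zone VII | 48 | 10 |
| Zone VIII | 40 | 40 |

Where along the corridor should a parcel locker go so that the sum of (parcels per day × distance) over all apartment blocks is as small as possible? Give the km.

For a sum of weighted absolute distances on a line, the optimum is the weighted median (not the mean). Total weight W = 775; half-weight = 387.5.
Sort by position and accumulate weight:
  km 2 (Zone III, w=45) → cum 45
  km 3 (Zone I, w=250) → cum 295
  km 4 (Zone VI, w=175) → cum 470  ≥ 387.5 → median here
  km 13 (Zone V, w=30) → cum 500
  km 20 (Zone IV, w=200) → cum 700
  km 21 (Zone II, w=25) → cum 725
  km 40 (Zone VIII, w=40) → cum 765
  km 48 (Zone VII, w=10) → cum 775
Optimal location: km 4.

x = 4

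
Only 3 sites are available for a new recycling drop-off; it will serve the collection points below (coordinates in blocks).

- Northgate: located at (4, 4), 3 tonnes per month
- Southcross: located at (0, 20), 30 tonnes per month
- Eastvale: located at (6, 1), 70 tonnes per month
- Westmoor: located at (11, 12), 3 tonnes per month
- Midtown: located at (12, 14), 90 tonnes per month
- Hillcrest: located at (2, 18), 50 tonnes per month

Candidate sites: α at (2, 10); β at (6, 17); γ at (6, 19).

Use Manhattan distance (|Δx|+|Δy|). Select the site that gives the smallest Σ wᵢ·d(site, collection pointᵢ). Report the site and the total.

β, total 2525 blocks

Total weighted distance at each candidate:
  α (2, 10): total = 2987
  β (6, 17): total = 2525
  γ (6, 19): total = 2797
Minimum is at β with total 2525 blocks.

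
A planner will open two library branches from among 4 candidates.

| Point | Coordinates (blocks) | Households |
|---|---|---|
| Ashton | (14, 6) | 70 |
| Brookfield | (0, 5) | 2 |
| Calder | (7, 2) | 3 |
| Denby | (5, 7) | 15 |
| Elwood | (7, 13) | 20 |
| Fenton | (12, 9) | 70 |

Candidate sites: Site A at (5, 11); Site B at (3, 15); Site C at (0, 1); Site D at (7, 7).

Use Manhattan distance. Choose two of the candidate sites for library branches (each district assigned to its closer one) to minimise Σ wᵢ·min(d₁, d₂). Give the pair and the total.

{Site A, Site D}, total 1193

Evaluate every pair (each demand assigned to the nearer of the two):
  {Site A, Site D}: total = 1193
  {Site C, Site D}: total = 1223
  {Site B, Site D}: total = 1233
  {Site A, Site C}: total = 1782
  {Site A, Site B}: total = 1805
  {Site B, Site C}: total = 2682
Best pair: {Site A, Site D} with total 1193.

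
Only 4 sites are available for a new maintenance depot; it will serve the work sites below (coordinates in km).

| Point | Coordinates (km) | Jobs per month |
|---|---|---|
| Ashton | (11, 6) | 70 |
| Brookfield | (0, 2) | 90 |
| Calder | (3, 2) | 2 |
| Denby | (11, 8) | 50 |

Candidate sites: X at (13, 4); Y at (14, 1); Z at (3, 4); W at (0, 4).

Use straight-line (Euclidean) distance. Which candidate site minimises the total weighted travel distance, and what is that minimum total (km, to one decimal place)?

Total weighted distance at each candidate:
  X (13, 4): total = 1625.8
  Y (14, 1): total = 2074.3
  Z (3, 4): total = 1352.9
  W (0, 4): total = 1555.1
Minimum is at Z with total 1352.9 km.

Z, total 1352.9 km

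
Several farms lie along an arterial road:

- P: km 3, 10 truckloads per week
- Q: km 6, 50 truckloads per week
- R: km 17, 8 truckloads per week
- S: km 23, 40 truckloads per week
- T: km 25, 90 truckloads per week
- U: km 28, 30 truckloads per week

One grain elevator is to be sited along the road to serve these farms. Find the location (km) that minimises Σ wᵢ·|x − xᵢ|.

x = 25

For a sum of weighted absolute distances on a line, the optimum is the weighted median (not the mean). Total weight W = 228; half-weight = 114.
Sort by position and accumulate weight:
  km 3 (P, w=10) → cum 10
  km 6 (Q, w=50) → cum 60
  km 17 (R, w=8) → cum 68
  km 23 (S, w=40) → cum 108
  km 25 (T, w=90) → cum 198  ≥ 114 → median here
  km 28 (U, w=30) → cum 228
Optimal location: km 25.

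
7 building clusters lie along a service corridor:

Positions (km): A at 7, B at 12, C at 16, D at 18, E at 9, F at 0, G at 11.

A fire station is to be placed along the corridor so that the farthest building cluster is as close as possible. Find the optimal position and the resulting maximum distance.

location 9, max distance 9

The 1-center on a line is the midpoint of the two extreme points: leftmost at 0, rightmost at 18.
Optimal location = (0 + 18)/2 = 9; maximum distance = (18 − 0)/2 = 9.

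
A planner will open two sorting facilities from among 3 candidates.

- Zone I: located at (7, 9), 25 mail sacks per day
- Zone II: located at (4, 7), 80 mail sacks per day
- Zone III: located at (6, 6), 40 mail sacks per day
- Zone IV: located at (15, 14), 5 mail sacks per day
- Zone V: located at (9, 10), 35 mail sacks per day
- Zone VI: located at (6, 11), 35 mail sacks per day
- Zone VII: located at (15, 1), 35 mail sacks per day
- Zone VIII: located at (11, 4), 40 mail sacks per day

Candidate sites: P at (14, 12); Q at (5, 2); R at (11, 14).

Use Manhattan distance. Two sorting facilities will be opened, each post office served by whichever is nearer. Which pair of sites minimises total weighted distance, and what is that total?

{Q, R}, total 2120

Evaluate every pair (each demand assigned to the nearer of the two):
  {Q, R}: total = 2120
  {P, Q}: total = 2185
  {P, R}: total = 3190
Best pair: {Q, R} with total 2120.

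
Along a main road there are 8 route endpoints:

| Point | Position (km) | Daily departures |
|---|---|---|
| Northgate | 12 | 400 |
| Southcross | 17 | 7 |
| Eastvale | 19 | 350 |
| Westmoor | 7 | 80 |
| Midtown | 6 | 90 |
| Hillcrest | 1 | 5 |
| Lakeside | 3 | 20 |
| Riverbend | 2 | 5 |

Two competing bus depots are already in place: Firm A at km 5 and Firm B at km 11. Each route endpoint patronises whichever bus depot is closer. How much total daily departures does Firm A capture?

The indifferent point is the midpoint (5+11)/2 = 8; route endpoints left of it (closer to Firm A at 5) go to Firm A, those right go to Firm B.
  Hillcrest at 1 (w=5) → Firm A
  Riverbend at 2 (w=5) → Firm A
  Lakeside at 3 (w=20) → Firm A
  Midtown at 6 (w=90) → Firm A
  Westmoor at 7 (w=80) → Firm A
  Northgate at 12 (w=400) → Firm B
  Southcross at 17 (w=7) → Firm B
  Eastvale at 19 (w=350) → Firm B
Firm A captures 200; Firm B captures 757.

200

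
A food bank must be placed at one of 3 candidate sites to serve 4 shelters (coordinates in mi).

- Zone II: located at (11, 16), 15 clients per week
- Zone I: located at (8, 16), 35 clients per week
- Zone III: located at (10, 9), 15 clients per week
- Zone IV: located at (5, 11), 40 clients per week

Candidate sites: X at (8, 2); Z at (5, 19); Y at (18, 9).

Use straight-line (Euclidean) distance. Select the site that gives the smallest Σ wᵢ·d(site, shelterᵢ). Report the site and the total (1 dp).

Z, total 736.8 mi

Total weighted distance at each candidate:
  X (8, 2): total = 1193.4
  Z (5, 19): total = 736.8
  Y (18, 9): total = 1221.8
Minimum is at Z with total 736.8 mi.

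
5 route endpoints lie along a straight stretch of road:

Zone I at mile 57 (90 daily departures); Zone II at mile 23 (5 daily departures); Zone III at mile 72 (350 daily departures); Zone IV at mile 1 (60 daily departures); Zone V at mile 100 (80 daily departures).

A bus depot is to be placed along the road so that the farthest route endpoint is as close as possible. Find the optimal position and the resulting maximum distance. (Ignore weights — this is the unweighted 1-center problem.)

location 50.5, max distance 49.5

The 1-center on a line is the midpoint of the two extreme points: leftmost at 1, rightmost at 100.
Optimal location = (1 + 100)/2 = 50.5; maximum distance = (100 − 1)/2 = 49.5.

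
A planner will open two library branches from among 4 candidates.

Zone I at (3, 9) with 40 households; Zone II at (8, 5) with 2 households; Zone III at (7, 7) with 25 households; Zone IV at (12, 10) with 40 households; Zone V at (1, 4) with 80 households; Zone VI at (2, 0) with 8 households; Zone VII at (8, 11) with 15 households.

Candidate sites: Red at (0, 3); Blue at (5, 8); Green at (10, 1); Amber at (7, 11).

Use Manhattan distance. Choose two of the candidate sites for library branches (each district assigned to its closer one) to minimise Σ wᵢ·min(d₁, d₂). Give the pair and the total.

Evaluate every pair (each demand assigned to the nearer of the two):
  {Red, Amber}: total = 809
  {Red, Blue}: total = 857
  {Blue, Amber}: total = 1190
  {Blue, Green}: total = 1369
  {Red, Green}: total = 1417
  {Green, Amber}: total = 1639
Best pair: {Red, Amber} with total 809.

{Red, Amber}, total 809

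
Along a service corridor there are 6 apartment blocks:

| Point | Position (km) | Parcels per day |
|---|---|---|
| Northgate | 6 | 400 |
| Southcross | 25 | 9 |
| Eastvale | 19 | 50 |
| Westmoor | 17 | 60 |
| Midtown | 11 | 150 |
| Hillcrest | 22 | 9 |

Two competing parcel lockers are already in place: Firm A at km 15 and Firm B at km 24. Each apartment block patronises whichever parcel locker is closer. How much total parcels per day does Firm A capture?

The indifferent point is the midpoint (15+24)/2 = 19.5; apartment blocks left of it (closer to Firm A at 15) go to Firm A, those right go to Firm B.
  Northgate at 6 (w=400) → Firm A
  Midtown at 11 (w=150) → Firm A
  Westmoor at 17 (w=60) → Firm A
  Eastvale at 19 (w=50) → Firm A
  Hillcrest at 22 (w=9) → Firm B
  Southcross at 25 (w=9) → Firm B
Firm A captures 660; Firm B captures 18.

660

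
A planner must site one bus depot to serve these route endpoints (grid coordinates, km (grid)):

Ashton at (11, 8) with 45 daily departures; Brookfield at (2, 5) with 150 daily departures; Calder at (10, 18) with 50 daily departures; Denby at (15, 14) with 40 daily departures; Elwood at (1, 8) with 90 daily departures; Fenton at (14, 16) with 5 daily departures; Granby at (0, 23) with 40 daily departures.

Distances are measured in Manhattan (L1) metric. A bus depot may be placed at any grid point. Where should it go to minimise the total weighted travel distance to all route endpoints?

Manhattan distance separates: Σwᵢ(|x−xᵢ|+|y−yᵢ|) = Σwᵢ|x−xᵢ| + Σwᵢ|y−yᵢ|, so x and y are optimised independently as 1-D weighted medians.
Total weight W = 420; half = 210.
x-coordinate, sorted with cumulative weight:
  x=0 (Granby, w=40) cum 40
  x=1 (Elwood, w=90) cum 130
  x=2 (Brookfield, w=150) cum 280  ← median
  x=10 (Calder, w=50) cum 330
  x=11 (Ashton, w=45) cum 375
  x=14 (Fenton, w=5) cum 380
  x=15 (Denby, w=40) cum 420
⇒ x* = 2
y-coordinate, sorted with cumulative weight:
  y=5 (Brookfield, w=150) cum 150
  y=8 (Ashton, w=45) cum 195
  y=8 (Elwood, w=90) cum 285  ← median
  y=14 (Denby, w=40) cum 325
  y=16 (Fenton, w=5) cum 330
  y=18 (Calder, w=50) cum 380
  y=23 (Granby, w=40) cum 420
⇒ y* = 8

(2, 8)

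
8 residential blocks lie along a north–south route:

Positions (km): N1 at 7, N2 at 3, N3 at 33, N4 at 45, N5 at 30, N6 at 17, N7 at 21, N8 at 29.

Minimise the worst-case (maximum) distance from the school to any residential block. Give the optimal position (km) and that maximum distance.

The 1-center on a line is the midpoint of the two extreme points: leftmost at 3, rightmost at 45.
Optimal location = (3 + 45)/2 = 24; maximum distance = (45 − 3)/2 = 21.

location 24, max distance 21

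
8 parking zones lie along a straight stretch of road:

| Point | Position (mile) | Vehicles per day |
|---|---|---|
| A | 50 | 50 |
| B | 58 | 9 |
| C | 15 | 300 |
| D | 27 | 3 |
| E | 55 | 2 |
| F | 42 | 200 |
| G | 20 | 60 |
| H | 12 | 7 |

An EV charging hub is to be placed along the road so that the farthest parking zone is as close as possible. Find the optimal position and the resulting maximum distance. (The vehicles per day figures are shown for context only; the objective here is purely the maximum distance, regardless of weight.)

The 1-center on a line is the midpoint of the two extreme points: leftmost at 12, rightmost at 58.
Optimal location = (12 + 58)/2 = 35; maximum distance = (58 − 12)/2 = 23.

location 35, max distance 23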